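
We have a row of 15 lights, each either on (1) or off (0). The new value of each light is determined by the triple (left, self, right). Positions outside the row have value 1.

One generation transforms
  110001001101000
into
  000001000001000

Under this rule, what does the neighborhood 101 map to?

0

At position 10 the neighborhood is 101; the next row has 0 there.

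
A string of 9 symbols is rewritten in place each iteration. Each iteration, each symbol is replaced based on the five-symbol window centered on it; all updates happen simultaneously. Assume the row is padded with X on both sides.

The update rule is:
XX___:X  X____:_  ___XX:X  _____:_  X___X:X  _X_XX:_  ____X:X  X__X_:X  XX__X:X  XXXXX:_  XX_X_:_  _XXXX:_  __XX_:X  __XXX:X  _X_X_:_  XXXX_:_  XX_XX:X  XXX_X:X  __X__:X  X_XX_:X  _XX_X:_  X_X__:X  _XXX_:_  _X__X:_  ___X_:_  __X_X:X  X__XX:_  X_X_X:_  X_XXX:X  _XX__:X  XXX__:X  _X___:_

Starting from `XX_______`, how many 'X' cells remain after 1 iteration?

4

iteration 1: _XX____XX
count of X: 4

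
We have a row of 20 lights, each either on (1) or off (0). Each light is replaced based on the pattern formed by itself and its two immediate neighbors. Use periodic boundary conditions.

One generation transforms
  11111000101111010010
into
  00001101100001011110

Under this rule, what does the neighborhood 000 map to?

At position 6 the neighborhood is 000; the next row has 0 there.

0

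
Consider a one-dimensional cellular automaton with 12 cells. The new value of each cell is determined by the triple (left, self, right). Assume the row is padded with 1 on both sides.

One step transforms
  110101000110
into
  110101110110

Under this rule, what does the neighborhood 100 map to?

At position 6 the neighborhood is 100; the next row has 1 there.

1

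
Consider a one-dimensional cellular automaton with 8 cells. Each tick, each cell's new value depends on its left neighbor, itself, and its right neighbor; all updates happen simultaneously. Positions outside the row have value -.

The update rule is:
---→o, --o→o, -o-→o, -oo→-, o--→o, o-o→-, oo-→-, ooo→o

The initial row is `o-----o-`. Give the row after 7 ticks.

tick 1: oooooooo
tick 2: -oooooo-
tick 3: o-oooo-o
tick 4: o--oo--o
tick 5: ooo--ooo
tick 6: -o-oo-o-
tick 7: oo----oo

oo----oo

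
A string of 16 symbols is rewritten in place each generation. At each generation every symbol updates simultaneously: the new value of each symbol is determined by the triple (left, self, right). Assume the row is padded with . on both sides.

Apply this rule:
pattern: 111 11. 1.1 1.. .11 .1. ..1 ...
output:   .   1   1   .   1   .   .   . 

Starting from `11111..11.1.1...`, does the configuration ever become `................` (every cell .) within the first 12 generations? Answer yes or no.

generation 1: 1...1..111.1....
generation 2: .......1.11.....
generation 3: ........111.....
generation 4: ........1.1.....
generation 5: .........1......
generation 6: ................
all cells are . at generation 6

yes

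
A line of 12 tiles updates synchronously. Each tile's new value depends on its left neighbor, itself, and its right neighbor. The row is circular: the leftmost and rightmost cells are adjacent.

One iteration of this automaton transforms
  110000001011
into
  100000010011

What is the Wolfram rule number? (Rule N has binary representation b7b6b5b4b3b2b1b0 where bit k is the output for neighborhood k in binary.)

position 0: 111 → 1  (bit 7 = 1)
position 1: 110 → 0  (bit 6 = 0)
position 9: 101 → 0  (bit 5 = 0)
position 2: 100 → 0  (bit 4 = 0)
position 10: 011 → 1  (bit 3 = 1)
position 8: 010 → 0  (bit 2 = 0)
position 7: 001 → 1  (bit 1 = 1)
position 3: 000 → 0  (bit 0 = 0)
bits b7..b0 = 10001010 = 138

138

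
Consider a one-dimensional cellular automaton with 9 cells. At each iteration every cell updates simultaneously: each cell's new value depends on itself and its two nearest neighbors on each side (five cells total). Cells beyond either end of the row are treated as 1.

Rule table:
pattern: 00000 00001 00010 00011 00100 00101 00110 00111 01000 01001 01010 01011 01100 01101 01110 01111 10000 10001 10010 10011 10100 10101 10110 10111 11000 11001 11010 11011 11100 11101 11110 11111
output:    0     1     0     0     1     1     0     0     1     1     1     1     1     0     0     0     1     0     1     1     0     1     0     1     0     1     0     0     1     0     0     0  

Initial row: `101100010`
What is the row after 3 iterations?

000100011
000110000
000010110

000010110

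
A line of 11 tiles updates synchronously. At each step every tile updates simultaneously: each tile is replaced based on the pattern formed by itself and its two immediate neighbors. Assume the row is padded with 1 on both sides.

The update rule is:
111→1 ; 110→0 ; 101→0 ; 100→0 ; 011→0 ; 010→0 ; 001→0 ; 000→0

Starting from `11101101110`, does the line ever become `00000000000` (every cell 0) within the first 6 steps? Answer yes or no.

11000000100
10000000000
00000000000
all cells are 0 at step 3

yes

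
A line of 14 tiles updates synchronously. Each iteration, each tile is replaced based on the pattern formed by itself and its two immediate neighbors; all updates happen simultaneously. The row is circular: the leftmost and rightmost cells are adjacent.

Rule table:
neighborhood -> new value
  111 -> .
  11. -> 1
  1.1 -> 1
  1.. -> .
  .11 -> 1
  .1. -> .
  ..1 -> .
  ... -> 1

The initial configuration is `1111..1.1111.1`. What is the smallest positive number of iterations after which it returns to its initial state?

...1...11..111
.1...1.11..1.1
1..1..111...1.
......1.1.1..1
.1111..1.1....
.1..1...1..111
1.....1....1.1
1.111...11..11
111.1.1.11..1.
1.11.1.111...1
11111.11.1.1.1
....11111.1.11
.11.1...11.111
1111..1.1111.1

14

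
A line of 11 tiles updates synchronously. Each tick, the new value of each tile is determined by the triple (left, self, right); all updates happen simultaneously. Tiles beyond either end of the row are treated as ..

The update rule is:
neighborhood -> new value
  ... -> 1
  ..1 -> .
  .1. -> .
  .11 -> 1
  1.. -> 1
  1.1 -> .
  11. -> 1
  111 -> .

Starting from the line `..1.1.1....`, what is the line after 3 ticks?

.1...1..1..

1......1111
.11111.1..1
.1...1..1..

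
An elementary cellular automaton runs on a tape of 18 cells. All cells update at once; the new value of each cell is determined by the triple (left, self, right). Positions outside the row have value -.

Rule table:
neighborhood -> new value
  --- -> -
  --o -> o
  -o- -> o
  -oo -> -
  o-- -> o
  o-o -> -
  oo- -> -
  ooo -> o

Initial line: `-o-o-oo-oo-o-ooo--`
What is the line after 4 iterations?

oo-o-------o--o-o-
---oo-----ooooo-oo
--o--o---o-ooo----
-oooooo-oo--o-o---

-oooooo-oo--o-o---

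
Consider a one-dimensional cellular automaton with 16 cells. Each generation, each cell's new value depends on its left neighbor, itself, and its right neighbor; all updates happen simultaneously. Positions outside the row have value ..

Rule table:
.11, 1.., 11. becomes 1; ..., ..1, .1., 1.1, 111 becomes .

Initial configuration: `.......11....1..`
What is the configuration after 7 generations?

.......111....1.
.......1.11....1
.........111....
.........1.11...
...........111..
...........1.11.
.............111

.............111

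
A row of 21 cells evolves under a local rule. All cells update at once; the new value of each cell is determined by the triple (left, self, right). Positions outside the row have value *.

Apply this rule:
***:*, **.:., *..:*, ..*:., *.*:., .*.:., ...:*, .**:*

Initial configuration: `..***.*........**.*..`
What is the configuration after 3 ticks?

tick 1: *.**...*******.*...*.
tick 2: ..*.**.******...**...
tick 3: *...*..*****.**.*.**.

*...*..*****.**.*.**.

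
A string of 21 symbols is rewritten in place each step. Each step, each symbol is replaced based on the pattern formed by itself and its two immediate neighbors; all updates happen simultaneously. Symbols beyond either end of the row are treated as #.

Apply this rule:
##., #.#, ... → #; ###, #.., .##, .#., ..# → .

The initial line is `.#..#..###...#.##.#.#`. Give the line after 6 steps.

##....#.....##.......

#........#.#..#.##.#.
#.######..#....#.##.#
##.....#....##..#.##.
.#.###...##..#...#.##
#.#..#.#..#....#..#..
##....#.....##.......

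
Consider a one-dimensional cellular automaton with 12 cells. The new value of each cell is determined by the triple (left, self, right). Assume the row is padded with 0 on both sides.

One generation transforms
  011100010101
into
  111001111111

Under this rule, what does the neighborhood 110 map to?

0

At position 3 the neighborhood is 110; the next row has 0 there.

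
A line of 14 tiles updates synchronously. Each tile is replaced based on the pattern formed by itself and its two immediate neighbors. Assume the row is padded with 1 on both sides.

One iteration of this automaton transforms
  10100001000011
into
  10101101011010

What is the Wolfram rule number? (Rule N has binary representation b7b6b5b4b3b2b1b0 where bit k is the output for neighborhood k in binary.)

77

position 13: 111 → 0  (bit 7 = 0)
position 0: 110 → 1  (bit 6 = 1)
position 1: 101 → 0  (bit 5 = 0)
position 3: 100 → 0  (bit 4 = 0)
position 12: 011 → 1  (bit 3 = 1)
position 2: 010 → 1  (bit 2 = 1)
position 6: 001 → 0  (bit 1 = 0)
position 4: 000 → 1  (bit 0 = 1)
bits b7..b0 = 01001101 = 77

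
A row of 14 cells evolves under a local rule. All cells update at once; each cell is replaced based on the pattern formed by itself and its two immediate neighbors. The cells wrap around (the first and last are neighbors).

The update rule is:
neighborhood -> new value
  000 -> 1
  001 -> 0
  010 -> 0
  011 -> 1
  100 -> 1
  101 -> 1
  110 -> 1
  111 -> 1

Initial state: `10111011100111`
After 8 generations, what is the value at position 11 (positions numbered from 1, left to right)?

11111111110111
11111111111111
11111111111111  (fixed point — unchanged through generation 8)
position 11 holds 1

1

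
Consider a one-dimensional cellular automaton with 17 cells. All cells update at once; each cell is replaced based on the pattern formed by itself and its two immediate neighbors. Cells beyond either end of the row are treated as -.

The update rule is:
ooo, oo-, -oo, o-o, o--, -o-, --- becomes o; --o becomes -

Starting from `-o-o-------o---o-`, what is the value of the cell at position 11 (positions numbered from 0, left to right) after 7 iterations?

o

iteration 1: -ooooooooo-ooo-oo
iteration 2: -oooooooooooooooo
iteration 3: -oooooooooooooooo  (fixed point — unchanged through iteration 7)
position 11 holds o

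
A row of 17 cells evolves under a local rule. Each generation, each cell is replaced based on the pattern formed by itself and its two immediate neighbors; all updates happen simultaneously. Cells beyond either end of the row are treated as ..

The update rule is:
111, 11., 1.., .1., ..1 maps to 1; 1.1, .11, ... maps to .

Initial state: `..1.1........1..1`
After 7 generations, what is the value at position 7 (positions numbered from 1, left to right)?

1

.11.11......11111
1.1..11....1.1111
1.111.11..11..111
1..11..111.111.11
111.111.11..11..1
.11..11..111.1111
1.111.111.11..111
position 7 holds 1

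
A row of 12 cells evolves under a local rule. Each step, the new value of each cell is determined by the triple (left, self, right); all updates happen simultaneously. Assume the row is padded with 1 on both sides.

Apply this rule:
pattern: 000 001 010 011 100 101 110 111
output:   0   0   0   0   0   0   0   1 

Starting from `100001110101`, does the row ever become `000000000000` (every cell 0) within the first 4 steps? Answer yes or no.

000000100000
000000000000
all cells are 0 at step 2

yes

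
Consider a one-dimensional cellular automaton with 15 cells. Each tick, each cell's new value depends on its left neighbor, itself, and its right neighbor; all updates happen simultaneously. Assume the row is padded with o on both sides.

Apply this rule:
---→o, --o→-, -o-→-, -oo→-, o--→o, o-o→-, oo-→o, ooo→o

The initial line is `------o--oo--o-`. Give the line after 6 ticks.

oooooooooo--oo-

tick 1: ooooo--o--oo---
tick 2: oooooo--o--ooo-
tick 3: ooooooo--o--oo-
tick 4: oooooooo--o--o-
tick 5: ooooooooo--o---
tick 6: oooooooooo--oo-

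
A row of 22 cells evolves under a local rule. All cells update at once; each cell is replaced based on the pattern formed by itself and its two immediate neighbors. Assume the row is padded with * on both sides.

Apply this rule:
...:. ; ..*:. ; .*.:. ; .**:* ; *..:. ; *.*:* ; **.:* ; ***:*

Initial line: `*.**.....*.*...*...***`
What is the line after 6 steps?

****...............***

step 1: ****......*........***
step 2: ****...............***
step 3: ****...............***  (fixed point — unchanged through step 6)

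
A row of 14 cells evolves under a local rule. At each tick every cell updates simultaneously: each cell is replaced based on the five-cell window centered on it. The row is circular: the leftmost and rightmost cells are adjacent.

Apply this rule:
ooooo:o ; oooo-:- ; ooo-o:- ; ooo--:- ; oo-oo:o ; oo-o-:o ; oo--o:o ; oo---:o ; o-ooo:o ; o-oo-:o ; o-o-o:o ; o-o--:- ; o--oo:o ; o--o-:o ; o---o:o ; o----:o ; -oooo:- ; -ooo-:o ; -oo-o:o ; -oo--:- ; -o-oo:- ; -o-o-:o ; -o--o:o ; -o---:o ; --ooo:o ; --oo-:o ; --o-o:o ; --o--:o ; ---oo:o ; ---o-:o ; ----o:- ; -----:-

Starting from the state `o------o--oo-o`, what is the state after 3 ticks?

-oo---oooooooo
oo-oooo-oooo--
oooo---oo---oo

oooo---oo---oo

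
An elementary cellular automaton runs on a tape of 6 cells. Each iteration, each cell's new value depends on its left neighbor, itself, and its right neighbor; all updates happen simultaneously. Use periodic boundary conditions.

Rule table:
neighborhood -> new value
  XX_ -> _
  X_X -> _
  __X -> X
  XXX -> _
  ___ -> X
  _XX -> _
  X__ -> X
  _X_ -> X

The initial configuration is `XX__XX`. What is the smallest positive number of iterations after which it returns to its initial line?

2

__XX__
XX__XX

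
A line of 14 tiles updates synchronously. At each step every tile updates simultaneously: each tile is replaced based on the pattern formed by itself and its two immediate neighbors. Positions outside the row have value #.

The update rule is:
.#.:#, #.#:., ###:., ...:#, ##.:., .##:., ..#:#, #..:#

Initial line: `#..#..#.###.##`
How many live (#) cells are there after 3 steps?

7

.######.......
.......#######
#######.......
count of #: 7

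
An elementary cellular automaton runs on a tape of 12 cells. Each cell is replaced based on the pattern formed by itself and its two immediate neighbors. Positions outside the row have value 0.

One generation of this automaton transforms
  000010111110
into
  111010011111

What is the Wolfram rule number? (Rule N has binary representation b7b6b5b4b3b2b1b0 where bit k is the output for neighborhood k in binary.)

position 7: 111 → 1  (bit 7 = 1)
position 10: 110 → 1  (bit 6 = 1)
position 5: 101 → 0  (bit 5 = 0)
position 11: 100 → 1  (bit 4 = 1)
position 6: 011 → 0  (bit 3 = 0)
position 4: 010 → 1  (bit 2 = 1)
position 3: 001 → 0  (bit 1 = 0)
position 0: 000 → 1  (bit 0 = 1)
bits b7..b0 = 11010101 = 213

213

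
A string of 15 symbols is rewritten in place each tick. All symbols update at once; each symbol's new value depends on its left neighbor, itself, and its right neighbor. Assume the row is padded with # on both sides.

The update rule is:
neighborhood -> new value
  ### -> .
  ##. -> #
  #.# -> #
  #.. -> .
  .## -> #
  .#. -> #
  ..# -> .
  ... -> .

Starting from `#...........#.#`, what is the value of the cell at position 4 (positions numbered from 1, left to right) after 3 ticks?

.

tick 1: #...........###
tick 2: #...........#..
tick 3: #...........#..
position 4 holds .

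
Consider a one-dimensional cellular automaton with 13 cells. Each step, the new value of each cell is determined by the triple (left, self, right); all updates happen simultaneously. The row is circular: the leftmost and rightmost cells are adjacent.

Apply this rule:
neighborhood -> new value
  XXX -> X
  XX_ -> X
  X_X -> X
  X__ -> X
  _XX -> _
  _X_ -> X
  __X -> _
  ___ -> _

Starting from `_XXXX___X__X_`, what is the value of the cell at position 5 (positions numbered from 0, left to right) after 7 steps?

X

step 1: __XXXX__XX_XX
step 2: X__XXXX__XX_X
step 3: XX__XXXX__XX_
step 4: _XX__XXXX__XX
step 5: X_XX__XXXX__X
step 6: XX_XX__XXXX__
step 7: _XX_XX__XXXX_
position 5 holds X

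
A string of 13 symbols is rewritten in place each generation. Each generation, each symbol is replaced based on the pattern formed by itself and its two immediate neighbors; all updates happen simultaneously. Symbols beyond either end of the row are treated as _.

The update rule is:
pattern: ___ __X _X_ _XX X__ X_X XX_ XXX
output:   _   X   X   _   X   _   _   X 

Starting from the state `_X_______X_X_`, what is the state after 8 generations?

___X_X_X_X_X_

generation 1: XXX_____XX_XX
generation 2: _X_X___X_____
generation 3: XX_XX_XXX____
generation 4: _______X_X___
generation 5: ______XX_XX__
generation 6: _____X_____X_
generation 7: ____XXX___XXX
generation 8: ___X_X_X_X_X_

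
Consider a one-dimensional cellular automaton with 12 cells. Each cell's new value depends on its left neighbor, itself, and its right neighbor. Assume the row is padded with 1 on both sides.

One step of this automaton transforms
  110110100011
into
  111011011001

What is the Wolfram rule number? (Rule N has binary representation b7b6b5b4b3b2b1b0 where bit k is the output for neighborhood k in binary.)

position 0: 111 → 1  (bit 7 = 1)
position 1: 110 → 1  (bit 6 = 1)
position 2: 101 → 1  (bit 5 = 1)
position 7: 100 → 1  (bit 4 = 1)
position 3: 011 → 0  (bit 3 = 0)
position 6: 010 → 0  (bit 2 = 0)
position 9: 001 → 0  (bit 1 = 0)
position 8: 000 → 1  (bit 0 = 1)
bits b7..b0 = 11110001 = 241

241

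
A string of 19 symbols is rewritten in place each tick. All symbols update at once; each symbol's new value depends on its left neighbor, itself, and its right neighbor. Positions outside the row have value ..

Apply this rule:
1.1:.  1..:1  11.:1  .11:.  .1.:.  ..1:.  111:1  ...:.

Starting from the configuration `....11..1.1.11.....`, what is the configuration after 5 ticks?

.........11......11

tick 1: .....11......11....
tick 2: ......11......11...
tick 3: .......11......11..
tick 4: ........11......11.
tick 5: .........11......11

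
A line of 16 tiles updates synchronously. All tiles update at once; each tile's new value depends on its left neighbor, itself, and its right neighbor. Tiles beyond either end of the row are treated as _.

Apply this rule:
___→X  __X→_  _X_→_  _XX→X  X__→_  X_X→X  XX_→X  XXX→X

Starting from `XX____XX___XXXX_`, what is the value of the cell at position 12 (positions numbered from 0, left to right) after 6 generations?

XX_XX_XX_X_XXXX_
XXXXXXXXX_XXXXX_
XXXXXXXXXXXXXXX_
XXXXXXXXXXXXXXX_  (fixed point — unchanged through generation 6)
position 12 holds X

X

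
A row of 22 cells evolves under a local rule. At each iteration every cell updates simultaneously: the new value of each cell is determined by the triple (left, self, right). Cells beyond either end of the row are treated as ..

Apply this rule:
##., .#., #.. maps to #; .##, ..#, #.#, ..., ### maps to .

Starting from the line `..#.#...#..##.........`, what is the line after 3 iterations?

..#.##..##..##........
..#..##..##..##.......
..##..##..##..##......

..##..##..##..##......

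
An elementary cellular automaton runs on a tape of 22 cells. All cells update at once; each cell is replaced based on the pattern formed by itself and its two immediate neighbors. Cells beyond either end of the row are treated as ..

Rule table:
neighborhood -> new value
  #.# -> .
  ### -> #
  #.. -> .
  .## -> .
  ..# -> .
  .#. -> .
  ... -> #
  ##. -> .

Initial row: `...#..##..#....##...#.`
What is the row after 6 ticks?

tick 1: ##..........##....#...
tick 2: ...########....##...##
tick 3: ##..######..##....#...
tick 4: .....####......##...##
tick 5: ####..##..####....#...
tick 6: .##........##..##...##

.##........##..##...##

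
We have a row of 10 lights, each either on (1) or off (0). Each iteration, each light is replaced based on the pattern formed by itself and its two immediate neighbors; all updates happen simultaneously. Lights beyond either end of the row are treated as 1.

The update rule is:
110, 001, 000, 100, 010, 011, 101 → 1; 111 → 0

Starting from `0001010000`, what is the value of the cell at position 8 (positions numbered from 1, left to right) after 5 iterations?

1

1111111111
0000000000
1111111111  (repeats iteration 1; period 2)
iteration 5: 1111111111
position 8 holds 1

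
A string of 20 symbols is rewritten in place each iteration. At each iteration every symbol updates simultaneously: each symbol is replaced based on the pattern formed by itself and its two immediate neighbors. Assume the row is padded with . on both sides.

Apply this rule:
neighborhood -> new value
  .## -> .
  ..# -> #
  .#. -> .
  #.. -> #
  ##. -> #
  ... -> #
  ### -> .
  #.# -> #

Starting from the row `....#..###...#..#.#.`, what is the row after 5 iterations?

iteration 1: ####.##..####.##.#.#
iteration 2: ...##.###...##.##.#.
iteration 3: ###.##..####.##.##.#
iteration 4: ..##.###...##.##.##.
iteration 5: ##.##..####.##.##.##

##.##..####.##.##.##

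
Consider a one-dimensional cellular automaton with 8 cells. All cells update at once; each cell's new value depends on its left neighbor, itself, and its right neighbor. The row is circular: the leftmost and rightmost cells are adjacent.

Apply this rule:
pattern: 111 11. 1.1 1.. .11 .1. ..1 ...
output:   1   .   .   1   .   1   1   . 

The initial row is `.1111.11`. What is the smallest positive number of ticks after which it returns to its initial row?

..11....
.1..1...
111111..
.1111.11

4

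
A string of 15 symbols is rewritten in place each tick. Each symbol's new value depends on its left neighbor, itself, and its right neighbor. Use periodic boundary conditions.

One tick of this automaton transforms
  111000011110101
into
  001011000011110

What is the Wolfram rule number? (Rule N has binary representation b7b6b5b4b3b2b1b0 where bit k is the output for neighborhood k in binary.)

101

position 0: 111 → 0  (bit 7 = 0)
position 2: 110 → 1  (bit 6 = 1)
position 11: 101 → 1  (bit 5 = 1)
position 3: 100 → 0  (bit 4 = 0)
position 7: 011 → 0  (bit 3 = 0)
position 12: 010 → 1  (bit 2 = 1)
position 6: 001 → 0  (bit 1 = 0)
position 4: 000 → 1  (bit 0 = 1)
bits b7..b0 = 01100101 = 101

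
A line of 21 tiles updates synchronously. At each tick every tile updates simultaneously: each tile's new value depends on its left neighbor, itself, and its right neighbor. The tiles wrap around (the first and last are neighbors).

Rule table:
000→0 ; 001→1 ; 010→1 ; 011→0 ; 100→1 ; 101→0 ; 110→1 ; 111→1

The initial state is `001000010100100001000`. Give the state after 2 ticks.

101111010011111101110

011100110111110011100
101111010011111101110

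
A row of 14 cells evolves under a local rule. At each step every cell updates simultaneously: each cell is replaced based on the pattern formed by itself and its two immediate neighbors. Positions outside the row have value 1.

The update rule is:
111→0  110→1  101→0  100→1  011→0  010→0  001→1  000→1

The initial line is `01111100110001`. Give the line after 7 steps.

00000111011110
11111001000010
00001110111100
11110010000111
00011101111000
11100100001111
00111011110000

00111011110000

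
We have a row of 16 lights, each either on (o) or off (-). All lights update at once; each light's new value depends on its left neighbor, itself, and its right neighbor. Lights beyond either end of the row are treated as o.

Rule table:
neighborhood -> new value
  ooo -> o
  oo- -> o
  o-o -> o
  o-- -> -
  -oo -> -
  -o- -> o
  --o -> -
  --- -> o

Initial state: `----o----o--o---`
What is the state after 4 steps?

-oo-o-oo-o--o-o-
o-oooo-ooo--oooo
oo-oooo-oo---ooo
ooo-oooo-o-o--oo

ooo-oooo-o-o--oo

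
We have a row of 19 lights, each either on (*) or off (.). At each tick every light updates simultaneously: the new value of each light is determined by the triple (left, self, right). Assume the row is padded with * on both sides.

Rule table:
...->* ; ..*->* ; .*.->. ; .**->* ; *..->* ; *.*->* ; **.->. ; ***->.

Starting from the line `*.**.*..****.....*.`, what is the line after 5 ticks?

.**.*.***...*****.*
**.*.**..****....**
..*.**.***...*****.
**.**.**..****....*
..**.**.***...*****

..**.**.***...*****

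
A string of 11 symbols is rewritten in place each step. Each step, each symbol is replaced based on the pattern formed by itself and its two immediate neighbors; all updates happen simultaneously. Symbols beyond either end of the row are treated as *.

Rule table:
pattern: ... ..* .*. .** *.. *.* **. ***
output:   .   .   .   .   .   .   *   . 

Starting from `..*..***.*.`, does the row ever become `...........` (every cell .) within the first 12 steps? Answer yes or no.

step 1: .......*...
step 2: ...........
all cells are . at step 2

yes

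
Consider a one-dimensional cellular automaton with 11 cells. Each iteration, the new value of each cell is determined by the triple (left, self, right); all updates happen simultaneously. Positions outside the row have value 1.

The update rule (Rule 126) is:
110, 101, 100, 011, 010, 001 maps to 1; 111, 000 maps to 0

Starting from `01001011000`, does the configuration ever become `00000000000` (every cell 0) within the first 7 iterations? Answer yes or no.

11111111101
00000000111
10000001100
11000011111
01100110000
11111111001
00000001111
iteration 7 is 00000001111, still not uniform 0

no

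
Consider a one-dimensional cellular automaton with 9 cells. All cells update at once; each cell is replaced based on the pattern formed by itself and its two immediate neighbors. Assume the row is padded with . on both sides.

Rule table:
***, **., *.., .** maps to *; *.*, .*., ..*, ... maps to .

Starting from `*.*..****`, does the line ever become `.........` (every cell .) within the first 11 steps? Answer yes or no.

...*.****
.....****
.....****  (fixed point — unchanged through step 11)
step 11 is .....****, still not uniform .

no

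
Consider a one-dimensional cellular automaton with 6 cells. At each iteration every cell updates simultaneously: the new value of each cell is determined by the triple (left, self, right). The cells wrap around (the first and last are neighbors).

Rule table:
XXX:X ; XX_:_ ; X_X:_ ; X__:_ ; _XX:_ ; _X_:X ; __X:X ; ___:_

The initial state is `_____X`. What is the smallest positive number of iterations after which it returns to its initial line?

____XX
___X__
__XX__
_X____
XX____
_____X

6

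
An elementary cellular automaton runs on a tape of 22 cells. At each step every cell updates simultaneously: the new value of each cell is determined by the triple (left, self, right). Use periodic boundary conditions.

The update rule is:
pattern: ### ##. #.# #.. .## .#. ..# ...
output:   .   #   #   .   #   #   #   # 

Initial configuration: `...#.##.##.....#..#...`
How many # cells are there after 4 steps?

##########.#####.##.##
.........###...######.
##########.#.###....#.
#........#####.#.#####
count of #: 12

12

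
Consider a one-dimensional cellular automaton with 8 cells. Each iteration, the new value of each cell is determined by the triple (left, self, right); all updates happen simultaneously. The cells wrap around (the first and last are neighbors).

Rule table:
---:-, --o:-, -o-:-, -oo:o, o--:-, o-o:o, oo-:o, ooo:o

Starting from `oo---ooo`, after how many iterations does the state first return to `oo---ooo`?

iteration 1: oo---ooo

1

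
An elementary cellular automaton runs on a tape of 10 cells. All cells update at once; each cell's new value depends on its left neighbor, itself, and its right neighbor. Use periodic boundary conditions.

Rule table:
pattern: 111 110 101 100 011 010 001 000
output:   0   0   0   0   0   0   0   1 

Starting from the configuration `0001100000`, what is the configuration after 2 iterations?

0001100000

iteration 1: 1100001111
iteration 2: 0001100000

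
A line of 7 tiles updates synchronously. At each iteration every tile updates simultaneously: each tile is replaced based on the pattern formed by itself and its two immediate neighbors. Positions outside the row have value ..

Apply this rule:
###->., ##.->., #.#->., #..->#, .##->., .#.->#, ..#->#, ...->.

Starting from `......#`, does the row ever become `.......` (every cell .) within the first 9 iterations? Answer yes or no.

.....##
....#..
...###.
..#...#
.###.##
#......
##.....
..#....
.###...
iteration 9 is .###..., still not uniform .

no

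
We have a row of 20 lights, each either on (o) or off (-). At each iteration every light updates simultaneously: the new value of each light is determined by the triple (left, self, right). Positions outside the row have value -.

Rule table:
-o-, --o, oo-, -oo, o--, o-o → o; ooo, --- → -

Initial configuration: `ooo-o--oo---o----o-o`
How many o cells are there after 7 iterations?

iteration 1: o-oooooooo-ooo--oooo
iteration 2: ooo------ooo-oooo--o
iteration 3: o-oo----oo-ooo--oooo
iteration 4: ooooo--ooooo-oooo--o
iteration 5: o---oooo---ooo--oooo
iteration 6: oo-oo--oo-oo-oooo--o
iteration 7: oooooooooooooo--oooo
count of o: 18

18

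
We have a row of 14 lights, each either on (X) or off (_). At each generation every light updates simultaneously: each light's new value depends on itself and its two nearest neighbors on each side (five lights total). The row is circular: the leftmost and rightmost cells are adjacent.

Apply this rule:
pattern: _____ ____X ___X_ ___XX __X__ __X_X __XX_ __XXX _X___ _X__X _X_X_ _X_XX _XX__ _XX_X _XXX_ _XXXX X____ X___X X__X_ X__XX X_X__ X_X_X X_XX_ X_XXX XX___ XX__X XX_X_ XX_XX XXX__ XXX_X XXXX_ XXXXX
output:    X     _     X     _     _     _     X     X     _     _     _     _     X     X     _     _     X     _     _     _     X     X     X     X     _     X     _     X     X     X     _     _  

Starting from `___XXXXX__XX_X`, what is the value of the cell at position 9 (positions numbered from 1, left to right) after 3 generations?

___X___XX_XX_X
__X____XXXXX_X
____X__X___X_X
position 9 holds _

_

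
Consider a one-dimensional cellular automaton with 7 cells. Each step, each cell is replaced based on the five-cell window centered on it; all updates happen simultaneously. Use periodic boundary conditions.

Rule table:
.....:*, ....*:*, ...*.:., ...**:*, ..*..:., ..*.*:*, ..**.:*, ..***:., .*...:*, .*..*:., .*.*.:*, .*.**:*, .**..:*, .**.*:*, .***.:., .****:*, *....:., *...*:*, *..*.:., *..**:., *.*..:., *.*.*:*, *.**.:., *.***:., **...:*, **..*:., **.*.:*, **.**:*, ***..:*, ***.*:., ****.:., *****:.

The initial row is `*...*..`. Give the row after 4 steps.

step 1: .**....
step 2: ****.**
step 3: ....*.*
step 4: *.*.**.

*.*.**.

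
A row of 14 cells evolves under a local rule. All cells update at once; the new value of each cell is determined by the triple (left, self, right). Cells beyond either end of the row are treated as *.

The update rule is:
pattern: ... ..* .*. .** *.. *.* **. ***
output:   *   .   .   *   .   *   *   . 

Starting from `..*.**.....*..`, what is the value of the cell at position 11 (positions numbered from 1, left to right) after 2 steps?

...***.***....
.*.*.***.*.**.
position 11 holds .

.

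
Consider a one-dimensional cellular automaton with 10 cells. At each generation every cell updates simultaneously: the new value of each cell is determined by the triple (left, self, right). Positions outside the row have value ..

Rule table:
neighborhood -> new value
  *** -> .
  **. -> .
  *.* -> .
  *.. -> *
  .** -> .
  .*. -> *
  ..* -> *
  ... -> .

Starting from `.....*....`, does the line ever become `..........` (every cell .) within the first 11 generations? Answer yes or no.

generation 1: ....***...
generation 2: ...*...*..
generation 3: ..***.***.
generation 4: .*.......*
generation 5: ***.....**
generation 6: ...*...*..  (repeats generation 2; period 4)
generation 11: ..***.***.
generation 11 is ..***.***., still not uniform .

no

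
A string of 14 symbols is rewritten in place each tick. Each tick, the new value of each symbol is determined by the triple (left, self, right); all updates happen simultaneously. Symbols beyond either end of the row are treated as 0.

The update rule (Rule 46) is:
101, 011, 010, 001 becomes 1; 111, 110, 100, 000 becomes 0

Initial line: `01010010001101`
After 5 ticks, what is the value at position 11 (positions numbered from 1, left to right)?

11110110011011
10001100110110
10011001101100
10110011011000
11100110110000
position 11 holds 0

0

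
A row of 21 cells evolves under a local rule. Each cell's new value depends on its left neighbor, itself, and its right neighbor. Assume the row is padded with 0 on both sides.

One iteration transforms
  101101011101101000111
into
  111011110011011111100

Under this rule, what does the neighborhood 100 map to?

1

At position 15 the neighborhood is 100; the next row has 1 there.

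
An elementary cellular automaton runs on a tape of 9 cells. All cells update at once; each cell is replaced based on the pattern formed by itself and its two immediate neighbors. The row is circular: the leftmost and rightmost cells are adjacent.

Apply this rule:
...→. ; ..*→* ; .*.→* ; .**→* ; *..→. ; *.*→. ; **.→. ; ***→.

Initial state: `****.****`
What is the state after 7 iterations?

.....*...
....**...
...**....
..**.....
.**......
**.......
*.......*

*.......*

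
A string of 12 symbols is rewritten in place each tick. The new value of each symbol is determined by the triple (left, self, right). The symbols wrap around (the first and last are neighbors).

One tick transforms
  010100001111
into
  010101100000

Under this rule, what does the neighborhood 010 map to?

At position 1 the neighborhood is 010; the next row has 1 there.

1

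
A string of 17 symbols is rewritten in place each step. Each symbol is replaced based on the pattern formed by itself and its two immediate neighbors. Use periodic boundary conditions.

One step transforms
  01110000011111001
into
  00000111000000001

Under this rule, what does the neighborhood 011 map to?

0

At position 1 the neighborhood is 011; the next row has 0 there.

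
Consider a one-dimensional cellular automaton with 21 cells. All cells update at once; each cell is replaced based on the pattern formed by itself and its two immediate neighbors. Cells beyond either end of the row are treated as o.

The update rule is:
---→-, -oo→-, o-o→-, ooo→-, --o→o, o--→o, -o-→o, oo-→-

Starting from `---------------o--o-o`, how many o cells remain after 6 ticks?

o-------------ooooo--
-o-----------o-----oo
-oo---------ooo---o--
---o-------o---o-oooo
o-ooo-----ooo-oo-----
-----o---o------o---o
count of o: 4

4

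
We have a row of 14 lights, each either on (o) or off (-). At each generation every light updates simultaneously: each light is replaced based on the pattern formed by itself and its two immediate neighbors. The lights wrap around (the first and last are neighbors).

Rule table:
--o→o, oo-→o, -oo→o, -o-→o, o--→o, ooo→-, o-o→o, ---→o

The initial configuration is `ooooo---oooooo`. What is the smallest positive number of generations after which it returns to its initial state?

generation 1: ----ooooo-----
generation 2: ooooo---oooooo

2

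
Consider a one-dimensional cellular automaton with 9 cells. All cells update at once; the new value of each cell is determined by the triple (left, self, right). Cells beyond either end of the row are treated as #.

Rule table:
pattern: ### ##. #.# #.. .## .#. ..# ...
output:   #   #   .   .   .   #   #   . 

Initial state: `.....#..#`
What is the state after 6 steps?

step 1: ....##.#.
step 2: ...#.#.#.
step 3: ..##.#.#.
step 4: .#.#.#.#.
step 5: .#.#.#.#.  (fixed point — unchanged through step 6)

.#.#.#.#.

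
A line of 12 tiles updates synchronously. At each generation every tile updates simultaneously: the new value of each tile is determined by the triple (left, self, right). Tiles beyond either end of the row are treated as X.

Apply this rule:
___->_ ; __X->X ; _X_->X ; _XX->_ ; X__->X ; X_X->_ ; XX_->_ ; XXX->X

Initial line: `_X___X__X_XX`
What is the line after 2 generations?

_____XXX_XX_

_XX_XXXXX__X
_____XXX_XX_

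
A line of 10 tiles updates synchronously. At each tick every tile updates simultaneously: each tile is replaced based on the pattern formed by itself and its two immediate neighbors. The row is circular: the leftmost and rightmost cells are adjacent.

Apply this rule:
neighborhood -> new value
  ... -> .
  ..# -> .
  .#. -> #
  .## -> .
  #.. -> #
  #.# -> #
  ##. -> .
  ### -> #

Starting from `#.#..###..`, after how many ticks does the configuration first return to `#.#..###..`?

####..#.#.
.##.#.####
#..###.##.
##..#.#..#
#.#.####..
####.##.#.
.##.#..###
#..###..#.
##..#.#.##
#.#.####.#
.###.##.#.
..#.#..###
#.####..#.
##.##.#.##
#.#..###.#
.###..#.#.
..#.#.####
#.####.##.
##.##.#..#
#.#..###..

20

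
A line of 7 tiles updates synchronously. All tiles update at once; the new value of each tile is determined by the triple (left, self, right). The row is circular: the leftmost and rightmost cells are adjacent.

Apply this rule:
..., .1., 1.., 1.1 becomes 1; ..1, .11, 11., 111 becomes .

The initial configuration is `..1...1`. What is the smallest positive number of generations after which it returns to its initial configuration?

1.111.1
.1...1.
.111.11
1...1..
111.11.
...1..1
11.11.1
..1..1.
1.11.11
.1..1..
.11.111
1..1...
11.111.
..1...1

14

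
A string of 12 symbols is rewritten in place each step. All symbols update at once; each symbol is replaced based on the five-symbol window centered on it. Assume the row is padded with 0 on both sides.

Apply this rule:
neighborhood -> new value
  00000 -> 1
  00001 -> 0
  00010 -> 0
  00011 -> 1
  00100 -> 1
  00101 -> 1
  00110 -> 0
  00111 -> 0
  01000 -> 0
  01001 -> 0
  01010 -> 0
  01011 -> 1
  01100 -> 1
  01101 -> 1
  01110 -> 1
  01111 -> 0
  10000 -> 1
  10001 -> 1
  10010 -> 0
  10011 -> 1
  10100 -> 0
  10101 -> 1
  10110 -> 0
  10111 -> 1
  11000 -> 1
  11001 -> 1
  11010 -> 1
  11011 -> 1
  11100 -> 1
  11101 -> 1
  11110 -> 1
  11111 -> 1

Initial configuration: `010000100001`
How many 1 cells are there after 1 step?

step 1: 010100101001
count of 1: 5

5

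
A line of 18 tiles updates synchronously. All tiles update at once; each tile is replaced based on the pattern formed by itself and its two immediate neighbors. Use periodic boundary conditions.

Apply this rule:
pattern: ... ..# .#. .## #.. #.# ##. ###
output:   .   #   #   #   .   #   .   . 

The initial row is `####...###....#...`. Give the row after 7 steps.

step 1: #.....##.....##..#
step 2: .....##.....##..##
step 3: ....##.....##..##.
step 4: ...##.....##..##..
step 5: ..##.....##..##...
step 6: .##.....##..##....
step 7: ##.....##..##.....

##.....##..##.....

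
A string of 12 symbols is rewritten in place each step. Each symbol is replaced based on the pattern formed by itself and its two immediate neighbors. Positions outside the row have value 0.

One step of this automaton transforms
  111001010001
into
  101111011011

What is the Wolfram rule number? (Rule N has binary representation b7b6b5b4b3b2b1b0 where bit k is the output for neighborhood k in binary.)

position 1: 111 → 0  (bit 7 = 0)
position 2: 110 → 1  (bit 6 = 1)
position 6: 101 → 0  (bit 5 = 0)
position 3: 100 → 1  (bit 4 = 1)
position 0: 011 → 1  (bit 3 = 1)
position 5: 010 → 1  (bit 2 = 1)
position 4: 001 → 1  (bit 1 = 1)
position 9: 000 → 0  (bit 0 = 0)
bits b7..b0 = 01011110 = 94

94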